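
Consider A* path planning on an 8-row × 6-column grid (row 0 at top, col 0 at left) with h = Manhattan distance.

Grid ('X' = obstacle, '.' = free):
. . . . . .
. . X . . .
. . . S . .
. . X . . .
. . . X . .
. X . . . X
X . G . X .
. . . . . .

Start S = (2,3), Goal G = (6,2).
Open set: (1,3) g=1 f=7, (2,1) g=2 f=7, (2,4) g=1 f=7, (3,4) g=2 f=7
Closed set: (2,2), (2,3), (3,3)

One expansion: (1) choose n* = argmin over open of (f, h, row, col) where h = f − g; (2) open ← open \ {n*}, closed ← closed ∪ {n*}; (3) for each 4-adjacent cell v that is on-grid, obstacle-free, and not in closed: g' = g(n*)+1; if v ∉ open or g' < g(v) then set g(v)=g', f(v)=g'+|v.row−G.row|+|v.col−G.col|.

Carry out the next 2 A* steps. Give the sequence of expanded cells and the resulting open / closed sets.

order=[(2,1) → (3,1)]; open=[(1,1) g=3 f=9, (1,3) g=1 f=7, (2,0) g=3 f=9, (2,4) g=1 f=7, (3,0) g=4 f=9, (3,4) g=2 f=7, (4,1) g=4 f=7]; closed=[(2,1), (2,2), (2,3), (3,1), (3,3)]

step 1: expand (2,1) (f=7, h=5) → closed; open now [(1,1) g=3 f=9, (1,3) g=1 f=7, (2,0) g=3 f=9, (2,4) g=1 f=7, (3,1) g=3 f=7, (3,4) g=2 f=7]
step 2: expand (3,1) (f=7, h=4) → closed; open now [(1,1) g=3 f=9, (1,3) g=1 f=7, (2,0) g=3 f=9, (2,4) g=1 f=7, (3,0) g=4 f=9, (3,4) g=2 f=7, (4,1) g=4 f=7]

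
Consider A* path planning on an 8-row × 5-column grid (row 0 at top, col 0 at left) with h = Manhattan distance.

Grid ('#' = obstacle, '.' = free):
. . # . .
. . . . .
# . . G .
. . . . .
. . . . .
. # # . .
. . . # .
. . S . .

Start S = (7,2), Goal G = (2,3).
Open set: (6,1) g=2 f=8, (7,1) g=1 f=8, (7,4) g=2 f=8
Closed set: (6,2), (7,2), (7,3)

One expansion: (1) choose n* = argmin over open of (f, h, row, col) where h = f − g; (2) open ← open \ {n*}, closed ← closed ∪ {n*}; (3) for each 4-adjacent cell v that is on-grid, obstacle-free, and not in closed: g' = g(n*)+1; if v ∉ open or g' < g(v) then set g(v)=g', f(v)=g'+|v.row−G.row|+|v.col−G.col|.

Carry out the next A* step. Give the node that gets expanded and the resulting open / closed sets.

step 1: expand (6,1) (f=8, h=6) → closed; open now [(6,0) g=3 f=10, (7,1) g=1 f=8, (7,4) g=2 f=8]

expanded=(6,1); open=[(6,0) g=3 f=10, (7,1) g=1 f=8, (7,4) g=2 f=8]; closed=[(6,1), (6,2), (7,2), (7,3)]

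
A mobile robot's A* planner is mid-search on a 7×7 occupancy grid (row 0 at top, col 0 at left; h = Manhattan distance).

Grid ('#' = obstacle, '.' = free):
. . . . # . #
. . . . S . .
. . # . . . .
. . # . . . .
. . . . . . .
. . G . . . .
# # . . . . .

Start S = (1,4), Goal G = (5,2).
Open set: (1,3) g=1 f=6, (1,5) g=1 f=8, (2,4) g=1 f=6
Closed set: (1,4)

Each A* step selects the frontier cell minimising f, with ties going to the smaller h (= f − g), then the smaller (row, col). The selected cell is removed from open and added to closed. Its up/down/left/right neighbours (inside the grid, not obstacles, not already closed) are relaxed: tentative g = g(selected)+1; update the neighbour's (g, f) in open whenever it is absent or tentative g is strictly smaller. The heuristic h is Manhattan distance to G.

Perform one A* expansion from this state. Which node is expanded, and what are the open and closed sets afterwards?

step 1: expand (1,3) (f=6, h=5) → closed; open now [(0,3) g=2 f=8, (1,2) g=2 f=6, (1,5) g=1 f=8, (2,3) g=2 f=6, (2,4) g=1 f=6]

expanded=(1,3); open=[(0,3) g=2 f=8, (1,2) g=2 f=6, (1,5) g=1 f=8, (2,3) g=2 f=6, (2,4) g=1 f=6]; closed=[(1,3), (1,4)]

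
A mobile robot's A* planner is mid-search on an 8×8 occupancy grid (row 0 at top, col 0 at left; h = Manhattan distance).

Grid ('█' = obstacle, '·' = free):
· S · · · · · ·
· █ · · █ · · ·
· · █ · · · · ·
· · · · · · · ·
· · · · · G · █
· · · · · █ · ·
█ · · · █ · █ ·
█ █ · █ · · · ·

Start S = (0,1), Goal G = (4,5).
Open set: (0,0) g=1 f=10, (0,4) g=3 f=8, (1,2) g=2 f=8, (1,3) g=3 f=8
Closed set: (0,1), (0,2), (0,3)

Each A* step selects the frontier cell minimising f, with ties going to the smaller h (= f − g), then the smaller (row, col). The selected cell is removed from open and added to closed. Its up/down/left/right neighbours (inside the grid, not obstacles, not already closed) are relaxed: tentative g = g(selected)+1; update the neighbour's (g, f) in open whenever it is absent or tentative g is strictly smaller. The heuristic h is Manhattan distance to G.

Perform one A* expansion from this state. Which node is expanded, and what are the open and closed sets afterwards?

step 1: expand (0,4) (f=8, h=5) → closed; open now [(0,0) g=1 f=10, (0,5) g=4 f=8, (1,2) g=2 f=8, (1,3) g=3 f=8]

expanded=(0,4); open=[(0,0) g=1 f=10, (0,5) g=4 f=8, (1,2) g=2 f=8, (1,3) g=3 f=8]; closed=[(0,1), (0,2), (0,3), (0,4)]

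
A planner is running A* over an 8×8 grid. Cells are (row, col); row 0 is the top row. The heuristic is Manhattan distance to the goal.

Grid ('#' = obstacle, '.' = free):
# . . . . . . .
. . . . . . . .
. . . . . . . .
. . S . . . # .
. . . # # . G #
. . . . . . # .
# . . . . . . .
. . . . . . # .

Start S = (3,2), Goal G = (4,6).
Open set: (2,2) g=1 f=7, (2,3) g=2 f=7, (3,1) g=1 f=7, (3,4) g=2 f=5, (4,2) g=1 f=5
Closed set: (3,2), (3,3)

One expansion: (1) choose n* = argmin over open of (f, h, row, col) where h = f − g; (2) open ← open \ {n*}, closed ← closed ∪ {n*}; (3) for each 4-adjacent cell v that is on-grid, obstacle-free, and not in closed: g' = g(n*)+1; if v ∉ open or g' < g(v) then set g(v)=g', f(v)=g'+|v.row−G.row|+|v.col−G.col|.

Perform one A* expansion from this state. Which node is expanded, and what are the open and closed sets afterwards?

step 1: expand (3,4) (f=5, h=3) → closed; open now [(2,2) g=1 f=7, (2,3) g=2 f=7, (2,4) g=3 f=7, (3,1) g=1 f=7, (3,5) g=3 f=5, (4,2) g=1 f=5]

expanded=(3,4); open=[(2,2) g=1 f=7, (2,3) g=2 f=7, (2,4) g=3 f=7, (3,1) g=1 f=7, (3,5) g=3 f=5, (4,2) g=1 f=5]; closed=[(3,2), (3,3), (3,4)]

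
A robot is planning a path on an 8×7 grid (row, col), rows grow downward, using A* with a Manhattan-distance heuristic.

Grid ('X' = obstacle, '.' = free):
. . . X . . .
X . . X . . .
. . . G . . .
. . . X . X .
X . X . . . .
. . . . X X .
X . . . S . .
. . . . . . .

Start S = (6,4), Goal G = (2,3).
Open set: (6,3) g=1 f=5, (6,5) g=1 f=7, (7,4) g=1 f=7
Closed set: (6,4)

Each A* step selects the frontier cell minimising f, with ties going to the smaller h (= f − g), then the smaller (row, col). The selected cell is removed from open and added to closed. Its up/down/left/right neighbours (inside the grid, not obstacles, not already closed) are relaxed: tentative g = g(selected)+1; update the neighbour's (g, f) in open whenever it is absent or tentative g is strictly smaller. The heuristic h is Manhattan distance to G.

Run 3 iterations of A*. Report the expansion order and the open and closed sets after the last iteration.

step 1: expand (6,3) (f=5, h=4) → closed; open now [(5,3) g=2 f=5, (6,2) g=2 f=7, (6,5) g=1 f=7, (7,3) g=2 f=7, (7,4) g=1 f=7]
step 2: expand (5,3) (f=5, h=3) → closed; open now [(4,3) g=3 f=5, (5,2) g=3 f=7, (6,2) g=2 f=7, (6,5) g=1 f=7, (7,3) g=2 f=7, (7,4) g=1 f=7]
step 3: expand (4,3) (f=5, h=2) → closed; open now [(4,4) g=4 f=7, (5,2) g=3 f=7, (6,2) g=2 f=7, (6,5) g=1 f=7, (7,3) g=2 f=7, (7,4) g=1 f=7]

order=[(6,3) → (5,3) → (4,3)]; open=[(4,4) g=4 f=7, (5,2) g=3 f=7, (6,2) g=2 f=7, (6,5) g=1 f=7, (7,3) g=2 f=7, (7,4) g=1 f=7]; closed=[(4,3), (5,3), (6,3), (6,4)]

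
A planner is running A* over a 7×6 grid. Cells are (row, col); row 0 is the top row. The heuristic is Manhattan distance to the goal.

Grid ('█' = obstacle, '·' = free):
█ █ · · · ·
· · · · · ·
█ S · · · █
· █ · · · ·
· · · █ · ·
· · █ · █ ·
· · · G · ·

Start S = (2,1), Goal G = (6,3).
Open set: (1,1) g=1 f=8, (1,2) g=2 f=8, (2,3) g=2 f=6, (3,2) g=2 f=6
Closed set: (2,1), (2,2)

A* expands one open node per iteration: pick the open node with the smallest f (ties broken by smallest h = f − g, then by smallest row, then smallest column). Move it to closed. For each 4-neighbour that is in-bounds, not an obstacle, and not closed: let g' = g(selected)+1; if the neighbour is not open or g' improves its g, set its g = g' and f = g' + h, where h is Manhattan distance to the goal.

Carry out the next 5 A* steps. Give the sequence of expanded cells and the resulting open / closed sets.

order=[(2,3) → (3,3) → (3,2) → (4,2) → (3,4)]; open=[(1,1) g=1 f=8, (1,2) g=2 f=8, (1,3) g=3 f=8, (2,4) g=3 f=8, (3,5) g=5 f=10, (4,1) g=4 f=8, (4,4) g=5 f=8]; closed=[(2,1), (2,2), (2,3), (3,2), (3,3), (3,4), (4,2)]

step 1: expand (2,3) (f=6, h=4) → closed; open now [(1,1) g=1 f=8, (1,2) g=2 f=8, (1,3) g=3 f=8, (2,4) g=3 f=8, (3,2) g=2 f=6, (3,3) g=3 f=6]
step 2: expand (3,3) (f=6, h=3) → closed; open now [(1,1) g=1 f=8, (1,2) g=2 f=8, (1,3) g=3 f=8, (2,4) g=3 f=8, (3,2) g=2 f=6, (3,4) g=4 f=8]
step 3: expand (3,2) (f=6, h=4) → closed; open now [(1,1) g=1 f=8, (1,2) g=2 f=8, (1,3) g=3 f=8, (2,4) g=3 f=8, (3,4) g=4 f=8, (4,2) g=3 f=6]
step 4: expand (4,2) (f=6, h=3) → closed; open now [(1,1) g=1 f=8, (1,2) g=2 f=8, (1,3) g=3 f=8, (2,4) g=3 f=8, (3,4) g=4 f=8, (4,1) g=4 f=8]
step 5: expand (3,4) (f=8, h=4) → closed; open now [(1,1) g=1 f=8, (1,2) g=2 f=8, (1,3) g=3 f=8, (2,4) g=3 f=8, (3,5) g=5 f=10, (4,1) g=4 f=8, (4,4) g=5 f=8]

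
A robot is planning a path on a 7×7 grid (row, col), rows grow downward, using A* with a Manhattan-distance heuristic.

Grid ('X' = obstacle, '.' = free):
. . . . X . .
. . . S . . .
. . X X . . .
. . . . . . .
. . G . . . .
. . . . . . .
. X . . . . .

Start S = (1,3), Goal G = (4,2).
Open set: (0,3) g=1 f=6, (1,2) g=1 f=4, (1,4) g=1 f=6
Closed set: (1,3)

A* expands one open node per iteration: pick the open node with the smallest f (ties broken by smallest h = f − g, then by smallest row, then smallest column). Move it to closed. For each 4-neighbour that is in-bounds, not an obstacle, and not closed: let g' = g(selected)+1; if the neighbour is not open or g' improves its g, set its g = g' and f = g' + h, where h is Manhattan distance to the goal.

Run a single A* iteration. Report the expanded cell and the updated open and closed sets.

step 1: expand (1,2) (f=4, h=3) → closed; open now [(0,2) g=2 f=6, (0,3) g=1 f=6, (1,1) g=2 f=6, (1,4) g=1 f=6]

expanded=(1,2); open=[(0,2) g=2 f=6, (0,3) g=1 f=6, (1,1) g=2 f=6, (1,4) g=1 f=6]; closed=[(1,2), (1,3)]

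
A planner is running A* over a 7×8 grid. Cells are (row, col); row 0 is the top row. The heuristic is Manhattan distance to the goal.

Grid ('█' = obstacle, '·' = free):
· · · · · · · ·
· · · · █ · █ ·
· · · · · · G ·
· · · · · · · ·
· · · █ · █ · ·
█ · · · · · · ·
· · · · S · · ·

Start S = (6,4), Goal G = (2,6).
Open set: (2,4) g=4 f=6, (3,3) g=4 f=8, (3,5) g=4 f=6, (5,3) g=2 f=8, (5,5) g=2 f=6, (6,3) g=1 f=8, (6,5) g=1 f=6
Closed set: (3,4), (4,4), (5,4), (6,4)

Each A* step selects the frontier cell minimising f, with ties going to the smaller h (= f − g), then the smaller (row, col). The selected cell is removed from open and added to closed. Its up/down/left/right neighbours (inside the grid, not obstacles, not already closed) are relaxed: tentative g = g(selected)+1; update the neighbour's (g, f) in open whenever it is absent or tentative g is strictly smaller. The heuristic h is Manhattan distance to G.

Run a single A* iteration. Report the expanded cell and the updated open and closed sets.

expanded=(2,4); open=[(2,3) g=5 f=8, (2,5) g=5 f=6, (3,3) g=4 f=8, (3,5) g=4 f=6, (5,3) g=2 f=8, (5,5) g=2 f=6, (6,3) g=1 f=8, (6,5) g=1 f=6]; closed=[(2,4), (3,4), (4,4), (5,4), (6,4)]

step 1: expand (2,4) (f=6, h=2) → closed; open now [(2,3) g=5 f=8, (2,5) g=5 f=6, (3,3) g=4 f=8, (3,5) g=4 f=6, (5,3) g=2 f=8, (5,5) g=2 f=6, (6,3) g=1 f=8, (6,5) g=1 f=6]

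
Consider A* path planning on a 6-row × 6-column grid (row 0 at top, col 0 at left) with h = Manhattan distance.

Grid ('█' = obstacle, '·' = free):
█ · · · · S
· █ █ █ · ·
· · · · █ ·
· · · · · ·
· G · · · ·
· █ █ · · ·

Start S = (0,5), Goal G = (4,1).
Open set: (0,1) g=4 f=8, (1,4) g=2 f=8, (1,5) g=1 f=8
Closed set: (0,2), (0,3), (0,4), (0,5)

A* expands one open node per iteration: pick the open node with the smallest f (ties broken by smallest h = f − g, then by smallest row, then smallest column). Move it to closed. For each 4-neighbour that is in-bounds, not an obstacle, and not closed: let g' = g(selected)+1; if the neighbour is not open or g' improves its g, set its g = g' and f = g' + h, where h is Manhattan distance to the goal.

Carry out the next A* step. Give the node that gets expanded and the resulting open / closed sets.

expanded=(0,1); open=[(1,4) g=2 f=8, (1,5) g=1 f=8]; closed=[(0,1), (0,2), (0,3), (0,4), (0,5)]

step 1: expand (0,1) (f=8, h=4) → closed; open now [(1,4) g=2 f=8, (1,5) g=1 f=8]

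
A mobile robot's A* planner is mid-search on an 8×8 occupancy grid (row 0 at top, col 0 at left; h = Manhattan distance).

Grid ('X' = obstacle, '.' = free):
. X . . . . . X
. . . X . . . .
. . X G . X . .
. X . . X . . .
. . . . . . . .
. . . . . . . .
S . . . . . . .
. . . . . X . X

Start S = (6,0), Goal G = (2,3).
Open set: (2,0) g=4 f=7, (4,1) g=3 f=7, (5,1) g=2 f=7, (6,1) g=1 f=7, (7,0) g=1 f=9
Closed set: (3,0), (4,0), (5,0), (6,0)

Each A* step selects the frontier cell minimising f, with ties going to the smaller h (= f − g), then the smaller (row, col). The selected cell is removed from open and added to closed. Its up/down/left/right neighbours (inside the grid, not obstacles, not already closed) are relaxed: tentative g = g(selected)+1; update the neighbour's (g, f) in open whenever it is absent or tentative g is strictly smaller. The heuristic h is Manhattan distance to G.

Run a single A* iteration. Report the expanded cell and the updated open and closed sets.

step 1: expand (2,0) (f=7, h=3) → closed; open now [(1,0) g=5 f=9, (2,1) g=5 f=7, (4,1) g=3 f=7, (5,1) g=2 f=7, (6,1) g=1 f=7, (7,0) g=1 f=9]

expanded=(2,0); open=[(1,0) g=5 f=9, (2,1) g=5 f=7, (4,1) g=3 f=7, (5,1) g=2 f=7, (6,1) g=1 f=7, (7,0) g=1 f=9]; closed=[(2,0), (3,0), (4,0), (5,0), (6,0)]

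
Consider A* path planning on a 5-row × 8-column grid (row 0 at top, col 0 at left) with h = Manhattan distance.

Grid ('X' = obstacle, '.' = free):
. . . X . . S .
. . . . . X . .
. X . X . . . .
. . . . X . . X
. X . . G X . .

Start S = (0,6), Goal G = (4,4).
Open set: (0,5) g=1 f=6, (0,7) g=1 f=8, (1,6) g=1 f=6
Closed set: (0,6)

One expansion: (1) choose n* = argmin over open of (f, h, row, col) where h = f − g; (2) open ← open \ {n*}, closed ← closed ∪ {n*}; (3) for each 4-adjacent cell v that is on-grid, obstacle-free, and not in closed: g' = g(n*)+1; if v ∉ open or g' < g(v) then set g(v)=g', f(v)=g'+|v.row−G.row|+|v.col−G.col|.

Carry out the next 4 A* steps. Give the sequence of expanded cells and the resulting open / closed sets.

order=[(0,5) → (0,4) → (1,4) → (2,4)]; open=[(0,7) g=1 f=8, (1,3) g=4 f=8, (1,6) g=1 f=6, (2,5) g=5 f=8]; closed=[(0,4), (0,5), (0,6), (1,4), (2,4)]

step 1: expand (0,5) (f=6, h=5) → closed; open now [(0,4) g=2 f=6, (0,7) g=1 f=8, (1,6) g=1 f=6]
step 2: expand (0,4) (f=6, h=4) → closed; open now [(0,7) g=1 f=8, (1,4) g=3 f=6, (1,6) g=1 f=6]
step 3: expand (1,4) (f=6, h=3) → closed; open now [(0,7) g=1 f=8, (1,3) g=4 f=8, (1,6) g=1 f=6, (2,4) g=4 f=6]
step 4: expand (2,4) (f=6, h=2) → closed; open now [(0,7) g=1 f=8, (1,3) g=4 f=8, (1,6) g=1 f=6, (2,5) g=5 f=8]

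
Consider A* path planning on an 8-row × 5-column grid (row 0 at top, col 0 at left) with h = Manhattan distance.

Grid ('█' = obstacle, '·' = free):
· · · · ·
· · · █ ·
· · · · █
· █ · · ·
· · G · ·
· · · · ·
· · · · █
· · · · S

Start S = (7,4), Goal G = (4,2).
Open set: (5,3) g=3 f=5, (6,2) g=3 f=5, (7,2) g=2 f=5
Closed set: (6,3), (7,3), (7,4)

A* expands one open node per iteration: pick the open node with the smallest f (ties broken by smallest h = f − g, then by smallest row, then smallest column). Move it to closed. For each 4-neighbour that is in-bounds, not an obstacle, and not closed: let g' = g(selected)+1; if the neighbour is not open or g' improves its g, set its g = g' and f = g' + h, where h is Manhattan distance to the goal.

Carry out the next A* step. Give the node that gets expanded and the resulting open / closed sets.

step 1: expand (5,3) (f=5, h=2) → closed; open now [(4,3) g=4 f=5, (5,2) g=4 f=5, (5,4) g=4 f=7, (6,2) g=3 f=5, (7,2) g=2 f=5]

expanded=(5,3); open=[(4,3) g=4 f=5, (5,2) g=4 f=5, (5,4) g=4 f=7, (6,2) g=3 f=5, (7,2) g=2 f=5]; closed=[(5,3), (6,3), (7,3), (7,4)]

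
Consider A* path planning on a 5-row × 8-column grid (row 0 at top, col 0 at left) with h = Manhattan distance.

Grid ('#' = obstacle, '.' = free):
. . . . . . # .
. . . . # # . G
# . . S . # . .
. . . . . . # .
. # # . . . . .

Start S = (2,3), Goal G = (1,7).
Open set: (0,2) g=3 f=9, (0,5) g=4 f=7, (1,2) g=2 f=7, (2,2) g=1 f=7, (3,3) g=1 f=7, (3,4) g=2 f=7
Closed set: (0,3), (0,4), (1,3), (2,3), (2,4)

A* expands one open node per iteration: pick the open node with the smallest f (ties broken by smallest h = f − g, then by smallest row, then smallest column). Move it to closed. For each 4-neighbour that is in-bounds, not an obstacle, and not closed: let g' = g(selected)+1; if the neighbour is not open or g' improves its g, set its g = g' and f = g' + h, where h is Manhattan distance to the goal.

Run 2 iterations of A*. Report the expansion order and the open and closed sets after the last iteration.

step 1: expand (0,5) (f=7, h=3) → closed; open now [(0,2) g=3 f=9, (1,2) g=2 f=7, (2,2) g=1 f=7, (3,3) g=1 f=7, (3,4) g=2 f=7]
step 2: expand (1,2) (f=7, h=5) → closed; open now [(0,2) g=3 f=9, (1,1) g=3 f=9, (2,2) g=1 f=7, (3,3) g=1 f=7, (3,4) g=2 f=7]

order=[(0,5) → (1,2)]; open=[(0,2) g=3 f=9, (1,1) g=3 f=9, (2,2) g=1 f=7, (3,3) g=1 f=7, (3,4) g=2 f=7]; closed=[(0,3), (0,4), (0,5), (1,2), (1,3), (2,3), (2,4)]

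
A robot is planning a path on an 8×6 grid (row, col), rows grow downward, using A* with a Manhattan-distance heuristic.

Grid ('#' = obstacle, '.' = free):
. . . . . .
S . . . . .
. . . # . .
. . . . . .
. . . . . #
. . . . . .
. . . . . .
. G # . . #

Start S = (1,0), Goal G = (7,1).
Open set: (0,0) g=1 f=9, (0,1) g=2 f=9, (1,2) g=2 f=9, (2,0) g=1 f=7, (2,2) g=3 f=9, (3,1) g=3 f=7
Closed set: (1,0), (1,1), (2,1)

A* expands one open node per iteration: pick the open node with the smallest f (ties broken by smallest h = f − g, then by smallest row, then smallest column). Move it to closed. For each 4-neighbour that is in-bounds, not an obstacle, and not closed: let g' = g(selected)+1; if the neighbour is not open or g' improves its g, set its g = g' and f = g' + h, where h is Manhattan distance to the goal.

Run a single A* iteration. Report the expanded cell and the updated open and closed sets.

expanded=(3,1); open=[(0,0) g=1 f=9, (0,1) g=2 f=9, (1,2) g=2 f=9, (2,0) g=1 f=7, (2,2) g=3 f=9, (3,0) g=4 f=9, (3,2) g=4 f=9, (4,1) g=4 f=7]; closed=[(1,0), (1,1), (2,1), (3,1)]

step 1: expand (3,1) (f=7, h=4) → closed; open now [(0,0) g=1 f=9, (0,1) g=2 f=9, (1,2) g=2 f=9, (2,0) g=1 f=7, (2,2) g=3 f=9, (3,0) g=4 f=9, (3,2) g=4 f=9, (4,1) g=4 f=7]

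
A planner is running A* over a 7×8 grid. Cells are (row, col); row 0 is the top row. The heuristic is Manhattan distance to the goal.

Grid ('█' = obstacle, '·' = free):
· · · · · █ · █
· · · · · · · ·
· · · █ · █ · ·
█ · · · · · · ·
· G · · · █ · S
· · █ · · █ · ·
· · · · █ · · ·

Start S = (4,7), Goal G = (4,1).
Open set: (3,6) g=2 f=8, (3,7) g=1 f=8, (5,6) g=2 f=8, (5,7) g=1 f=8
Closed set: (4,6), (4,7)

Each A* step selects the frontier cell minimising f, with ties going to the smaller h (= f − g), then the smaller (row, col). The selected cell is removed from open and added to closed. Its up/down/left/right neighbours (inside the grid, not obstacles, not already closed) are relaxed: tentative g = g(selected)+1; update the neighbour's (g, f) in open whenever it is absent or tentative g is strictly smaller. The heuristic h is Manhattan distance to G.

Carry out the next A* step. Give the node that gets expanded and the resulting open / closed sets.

step 1: expand (3,6) (f=8, h=6) → closed; open now [(2,6) g=3 f=10, (3,5) g=3 f=8, (3,7) g=1 f=8, (5,6) g=2 f=8, (5,7) g=1 f=8]

expanded=(3,6); open=[(2,6) g=3 f=10, (3,5) g=3 f=8, (3,7) g=1 f=8, (5,6) g=2 f=8, (5,7) g=1 f=8]; closed=[(3,6), (4,6), (4,7)]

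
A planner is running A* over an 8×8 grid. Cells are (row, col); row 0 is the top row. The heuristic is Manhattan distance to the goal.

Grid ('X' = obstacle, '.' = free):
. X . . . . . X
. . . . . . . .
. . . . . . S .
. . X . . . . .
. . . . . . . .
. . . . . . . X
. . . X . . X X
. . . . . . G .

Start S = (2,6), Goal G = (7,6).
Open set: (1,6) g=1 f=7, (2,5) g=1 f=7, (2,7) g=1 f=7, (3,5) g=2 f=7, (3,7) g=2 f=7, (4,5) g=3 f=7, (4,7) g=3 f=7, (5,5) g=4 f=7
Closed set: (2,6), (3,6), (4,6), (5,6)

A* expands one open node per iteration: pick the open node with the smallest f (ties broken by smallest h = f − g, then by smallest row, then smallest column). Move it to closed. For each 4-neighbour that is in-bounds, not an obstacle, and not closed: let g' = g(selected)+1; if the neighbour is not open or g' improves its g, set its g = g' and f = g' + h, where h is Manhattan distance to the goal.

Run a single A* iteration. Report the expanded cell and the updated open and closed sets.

step 1: expand (5,5) (f=7, h=3) → closed; open now [(1,6) g=1 f=7, (2,5) g=1 f=7, (2,7) g=1 f=7, (3,5) g=2 f=7, (3,7) g=2 f=7, (4,5) g=3 f=7, (4,7) g=3 f=7, (5,4) g=5 f=9, (6,5) g=5 f=7]

expanded=(5,5); open=[(1,6) g=1 f=7, (2,5) g=1 f=7, (2,7) g=1 f=7, (3,5) g=2 f=7, (3,7) g=2 f=7, (4,5) g=3 f=7, (4,7) g=3 f=7, (5,4) g=5 f=9, (6,5) g=5 f=7]; closed=[(2,6), (3,6), (4,6), (5,5), (5,6)]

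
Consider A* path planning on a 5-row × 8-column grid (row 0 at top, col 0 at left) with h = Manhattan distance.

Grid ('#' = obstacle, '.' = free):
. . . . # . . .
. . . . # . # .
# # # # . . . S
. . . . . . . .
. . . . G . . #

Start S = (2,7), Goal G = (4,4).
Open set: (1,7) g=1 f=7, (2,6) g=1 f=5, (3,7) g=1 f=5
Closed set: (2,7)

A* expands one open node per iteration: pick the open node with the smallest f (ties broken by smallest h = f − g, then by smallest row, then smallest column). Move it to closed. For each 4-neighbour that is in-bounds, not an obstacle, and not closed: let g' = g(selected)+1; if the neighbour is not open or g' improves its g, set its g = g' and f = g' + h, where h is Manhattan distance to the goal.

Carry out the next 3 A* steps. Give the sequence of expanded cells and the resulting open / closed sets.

step 1: expand (2,6) (f=5, h=4) → closed; open now [(1,7) g=1 f=7, (2,5) g=2 f=5, (3,6) g=2 f=5, (3,7) g=1 f=5]
step 2: expand (2,5) (f=5, h=3) → closed; open now [(1,5) g=3 f=7, (1,7) g=1 f=7, (2,4) g=3 f=5, (3,5) g=3 f=5, (3,6) g=2 f=5, (3,7) g=1 f=5]
step 3: expand (2,4) (f=5, h=2) → closed; open now [(1,5) g=3 f=7, (1,7) g=1 f=7, (3,4) g=4 f=5, (3,5) g=3 f=5, (3,6) g=2 f=5, (3,7) g=1 f=5]

order=[(2,6) → (2,5) → (2,4)]; open=[(1,5) g=3 f=7, (1,7) g=1 f=7, (3,4) g=4 f=5, (3,5) g=3 f=5, (3,6) g=2 f=5, (3,7) g=1 f=5]; closed=[(2,4), (2,5), (2,6), (2,7)]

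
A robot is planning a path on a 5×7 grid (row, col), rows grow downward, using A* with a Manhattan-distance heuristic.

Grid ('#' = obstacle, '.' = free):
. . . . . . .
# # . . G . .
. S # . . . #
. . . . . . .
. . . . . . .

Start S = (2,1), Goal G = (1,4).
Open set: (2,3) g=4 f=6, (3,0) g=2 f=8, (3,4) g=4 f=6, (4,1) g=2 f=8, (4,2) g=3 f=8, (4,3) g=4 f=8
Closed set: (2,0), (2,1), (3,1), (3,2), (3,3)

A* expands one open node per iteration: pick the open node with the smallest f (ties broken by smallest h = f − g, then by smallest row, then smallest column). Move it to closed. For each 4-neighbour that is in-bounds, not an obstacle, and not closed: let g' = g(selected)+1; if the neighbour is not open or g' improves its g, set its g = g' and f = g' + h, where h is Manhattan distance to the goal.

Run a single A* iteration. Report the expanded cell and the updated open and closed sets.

expanded=(2,3); open=[(1,3) g=5 f=6, (2,4) g=5 f=6, (3,0) g=2 f=8, (3,4) g=4 f=6, (4,1) g=2 f=8, (4,2) g=3 f=8, (4,3) g=4 f=8]; closed=[(2,0), (2,1), (2,3), (3,1), (3,2), (3,3)]

step 1: expand (2,3) (f=6, h=2) → closed; open now [(1,3) g=5 f=6, (2,4) g=5 f=6, (3,0) g=2 f=8, (3,4) g=4 f=6, (4,1) g=2 f=8, (4,2) g=3 f=8, (4,3) g=4 f=8]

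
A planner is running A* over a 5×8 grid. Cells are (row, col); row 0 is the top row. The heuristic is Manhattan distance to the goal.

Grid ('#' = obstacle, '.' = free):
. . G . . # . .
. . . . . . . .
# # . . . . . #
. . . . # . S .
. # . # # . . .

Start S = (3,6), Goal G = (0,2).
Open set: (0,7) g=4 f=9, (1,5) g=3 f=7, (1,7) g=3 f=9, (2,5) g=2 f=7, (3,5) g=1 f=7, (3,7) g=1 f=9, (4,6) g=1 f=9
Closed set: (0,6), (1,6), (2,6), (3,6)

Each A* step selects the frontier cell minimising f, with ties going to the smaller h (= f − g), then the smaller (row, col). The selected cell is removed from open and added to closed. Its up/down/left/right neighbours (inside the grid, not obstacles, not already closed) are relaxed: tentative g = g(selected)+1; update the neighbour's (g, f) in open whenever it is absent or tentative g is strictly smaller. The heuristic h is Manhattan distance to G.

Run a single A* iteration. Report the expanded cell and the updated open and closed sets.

expanded=(1,5); open=[(0,7) g=4 f=9, (1,4) g=4 f=7, (1,7) g=3 f=9, (2,5) g=2 f=7, (3,5) g=1 f=7, (3,7) g=1 f=9, (4,6) g=1 f=9]; closed=[(0,6), (1,5), (1,6), (2,6), (3,6)]

step 1: expand (1,5) (f=7, h=4) → closed; open now [(0,7) g=4 f=9, (1,4) g=4 f=7, (1,7) g=3 f=9, (2,5) g=2 f=7, (3,5) g=1 f=7, (3,7) g=1 f=9, (4,6) g=1 f=9]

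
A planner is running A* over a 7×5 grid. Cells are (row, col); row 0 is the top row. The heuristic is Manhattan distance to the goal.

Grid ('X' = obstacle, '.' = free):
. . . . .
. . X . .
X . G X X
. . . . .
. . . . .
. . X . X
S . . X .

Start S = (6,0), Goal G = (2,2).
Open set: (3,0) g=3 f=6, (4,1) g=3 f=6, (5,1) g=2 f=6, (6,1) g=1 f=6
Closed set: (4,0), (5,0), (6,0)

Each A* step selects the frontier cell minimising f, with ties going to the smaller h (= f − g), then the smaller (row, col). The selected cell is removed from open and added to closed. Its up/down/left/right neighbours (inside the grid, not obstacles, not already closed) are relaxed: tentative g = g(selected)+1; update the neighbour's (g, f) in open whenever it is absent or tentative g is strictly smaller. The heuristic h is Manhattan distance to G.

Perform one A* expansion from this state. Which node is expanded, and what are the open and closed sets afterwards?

expanded=(3,0); open=[(3,1) g=4 f=6, (4,1) g=3 f=6, (5,1) g=2 f=6, (6,1) g=1 f=6]; closed=[(3,0), (4,0), (5,0), (6,0)]

step 1: expand (3,0) (f=6, h=3) → closed; open now [(3,1) g=4 f=6, (4,1) g=3 f=6, (5,1) g=2 f=6, (6,1) g=1 f=6]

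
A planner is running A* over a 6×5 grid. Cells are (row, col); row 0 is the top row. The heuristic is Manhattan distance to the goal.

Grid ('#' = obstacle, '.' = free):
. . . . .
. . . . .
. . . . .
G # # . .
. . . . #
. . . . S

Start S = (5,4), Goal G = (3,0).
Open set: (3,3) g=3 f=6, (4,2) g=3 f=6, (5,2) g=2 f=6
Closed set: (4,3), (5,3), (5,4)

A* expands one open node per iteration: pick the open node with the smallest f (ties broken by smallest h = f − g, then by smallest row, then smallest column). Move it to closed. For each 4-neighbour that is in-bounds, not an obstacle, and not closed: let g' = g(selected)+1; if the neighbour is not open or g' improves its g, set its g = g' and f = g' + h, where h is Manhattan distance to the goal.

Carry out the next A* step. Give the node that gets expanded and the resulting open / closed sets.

step 1: expand (3,3) (f=6, h=3) → closed; open now [(2,3) g=4 f=8, (3,4) g=4 f=8, (4,2) g=3 f=6, (5,2) g=2 f=6]

expanded=(3,3); open=[(2,3) g=4 f=8, (3,4) g=4 f=8, (4,2) g=3 f=6, (5,2) g=2 f=6]; closed=[(3,3), (4,3), (5,3), (5,4)]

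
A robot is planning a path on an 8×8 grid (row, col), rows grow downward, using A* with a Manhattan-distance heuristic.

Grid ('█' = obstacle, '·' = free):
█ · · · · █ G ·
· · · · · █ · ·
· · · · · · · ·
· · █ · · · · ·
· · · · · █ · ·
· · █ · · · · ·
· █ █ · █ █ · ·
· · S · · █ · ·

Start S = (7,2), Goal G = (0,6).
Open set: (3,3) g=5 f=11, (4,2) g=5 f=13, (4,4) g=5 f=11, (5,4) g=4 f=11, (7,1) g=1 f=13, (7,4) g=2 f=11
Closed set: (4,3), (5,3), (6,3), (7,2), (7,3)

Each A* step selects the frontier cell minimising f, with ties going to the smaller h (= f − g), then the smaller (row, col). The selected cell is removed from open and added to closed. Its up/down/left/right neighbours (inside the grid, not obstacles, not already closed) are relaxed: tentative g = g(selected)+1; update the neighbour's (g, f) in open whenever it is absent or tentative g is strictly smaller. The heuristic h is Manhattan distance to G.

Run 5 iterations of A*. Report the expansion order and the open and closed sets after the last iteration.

step 1: expand (3,3) (f=11, h=6) → closed; open now [(2,3) g=6 f=11, (3,4) g=6 f=11, (4,2) g=5 f=13, (4,4) g=5 f=11, (5,4) g=4 f=11, (7,1) g=1 f=13, (7,4) g=2 f=11]
step 2: expand (2,3) (f=11, h=5) → closed; open now [(1,3) g=7 f=11, (2,2) g=7 f=13, (2,4) g=7 f=11, (3,4) g=6 f=11, (4,2) g=5 f=13, (4,4) g=5 f=11, (5,4) g=4 f=11, (7,1) g=1 f=13, (7,4) g=2 f=11]
step 3: expand (1,3) (f=11, h=4) → closed; open now [(0,3) g=8 f=11, (1,2) g=8 f=13, (1,4) g=8 f=11, (2,2) g=7 f=13, (2,4) g=7 f=11, (3,4) g=6 f=11, (4,2) g=5 f=13, (4,4) g=5 f=11, (5,4) g=4 f=11, (7,1) g=1 f=13, (7,4) g=2 f=11]
step 4: expand (0,3) (f=11, h=3) → closed; open now [(0,2) g=9 f=13, (0,4) g=9 f=11, (1,2) g=8 f=13, (1,4) g=8 f=11, (2,2) g=7 f=13, (2,4) g=7 f=11, (3,4) g=6 f=11, (4,2) g=5 f=13, (4,4) g=5 f=11, (5,4) g=4 f=11, (7,1) g=1 f=13, (7,4) g=2 f=11]
step 5: expand (0,4) (f=11, h=2) → closed; open now [(0,2) g=9 f=13, (1,2) g=8 f=13, (1,4) g=8 f=11, (2,2) g=7 f=13, (2,4) g=7 f=11, (3,4) g=6 f=11, (4,2) g=5 f=13, (4,4) g=5 f=11, (5,4) g=4 f=11, (7,1) g=1 f=13, (7,4) g=2 f=11]

order=[(3,3) → (2,3) → (1,3) → (0,3) → (0,4)]; open=[(0,2) g=9 f=13, (1,2) g=8 f=13, (1,4) g=8 f=11, (2,2) g=7 f=13, (2,4) g=7 f=11, (3,4) g=6 f=11, (4,2) g=5 f=13, (4,4) g=5 f=11, (5,4) g=4 f=11, (7,1) g=1 f=13, (7,4) g=2 f=11]; closed=[(0,3), (0,4), (1,3), (2,3), (3,3), (4,3), (5,3), (6,3), (7,2), (7,3)]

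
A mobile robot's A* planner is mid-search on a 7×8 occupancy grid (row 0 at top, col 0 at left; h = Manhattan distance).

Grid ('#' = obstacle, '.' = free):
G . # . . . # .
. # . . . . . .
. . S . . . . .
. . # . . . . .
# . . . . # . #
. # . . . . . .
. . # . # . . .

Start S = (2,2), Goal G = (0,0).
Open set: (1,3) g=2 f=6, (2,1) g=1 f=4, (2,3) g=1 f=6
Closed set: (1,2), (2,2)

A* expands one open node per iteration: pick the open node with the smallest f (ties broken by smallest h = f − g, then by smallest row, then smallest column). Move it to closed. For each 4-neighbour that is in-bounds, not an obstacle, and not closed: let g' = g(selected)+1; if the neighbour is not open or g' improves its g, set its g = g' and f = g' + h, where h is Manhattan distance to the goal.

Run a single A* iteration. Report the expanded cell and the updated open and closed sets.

step 1: expand (2,1) (f=4, h=3) → closed; open now [(1,3) g=2 f=6, (2,0) g=2 f=4, (2,3) g=1 f=6, (3,1) g=2 f=6]

expanded=(2,1); open=[(1,3) g=2 f=6, (2,0) g=2 f=4, (2,3) g=1 f=6, (3,1) g=2 f=6]; closed=[(1,2), (2,1), (2,2)]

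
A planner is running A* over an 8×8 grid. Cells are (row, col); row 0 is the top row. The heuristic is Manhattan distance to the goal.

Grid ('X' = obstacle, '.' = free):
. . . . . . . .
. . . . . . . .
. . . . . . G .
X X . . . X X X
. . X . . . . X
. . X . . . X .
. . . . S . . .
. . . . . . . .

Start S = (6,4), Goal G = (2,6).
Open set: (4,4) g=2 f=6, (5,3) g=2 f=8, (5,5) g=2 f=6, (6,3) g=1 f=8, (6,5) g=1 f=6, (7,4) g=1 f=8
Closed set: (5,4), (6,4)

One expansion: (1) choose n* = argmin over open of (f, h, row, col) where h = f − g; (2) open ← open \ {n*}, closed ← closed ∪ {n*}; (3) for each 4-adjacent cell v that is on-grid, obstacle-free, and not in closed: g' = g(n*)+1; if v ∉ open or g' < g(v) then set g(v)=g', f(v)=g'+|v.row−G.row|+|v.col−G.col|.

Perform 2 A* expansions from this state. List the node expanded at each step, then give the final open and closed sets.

step 1: expand (4,4) (f=6, h=4) → closed; open now [(3,4) g=3 f=6, (4,3) g=3 f=8, (4,5) g=3 f=6, (5,3) g=2 f=8, (5,5) g=2 f=6, (6,3) g=1 f=8, (6,5) g=1 f=6, (7,4) g=1 f=8]
step 2: expand (3,4) (f=6, h=3) → closed; open now [(2,4) g=4 f=6, (3,3) g=4 f=8, (4,3) g=3 f=8, (4,5) g=3 f=6, (5,3) g=2 f=8, (5,5) g=2 f=6, (6,3) g=1 f=8, (6,5) g=1 f=6, (7,4) g=1 f=8]

order=[(4,4) → (3,4)]; open=[(2,4) g=4 f=6, (3,3) g=4 f=8, (4,3) g=3 f=8, (4,5) g=3 f=6, (5,3) g=2 f=8, (5,5) g=2 f=6, (6,3) g=1 f=8, (6,5) g=1 f=6, (7,4) g=1 f=8]; closed=[(3,4), (4,4), (5,4), (6,4)]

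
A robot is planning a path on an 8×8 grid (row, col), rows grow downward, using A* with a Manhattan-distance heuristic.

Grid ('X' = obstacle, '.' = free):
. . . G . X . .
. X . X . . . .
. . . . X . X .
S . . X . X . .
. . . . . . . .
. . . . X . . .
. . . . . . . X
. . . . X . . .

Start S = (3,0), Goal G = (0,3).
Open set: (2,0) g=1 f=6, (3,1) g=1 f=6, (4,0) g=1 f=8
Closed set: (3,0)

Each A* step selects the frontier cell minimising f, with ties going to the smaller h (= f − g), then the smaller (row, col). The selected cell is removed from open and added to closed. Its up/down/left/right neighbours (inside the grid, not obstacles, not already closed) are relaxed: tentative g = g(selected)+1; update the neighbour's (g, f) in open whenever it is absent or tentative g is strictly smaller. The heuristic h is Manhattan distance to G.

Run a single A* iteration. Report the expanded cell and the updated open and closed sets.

expanded=(2,0); open=[(1,0) g=2 f=6, (2,1) g=2 f=6, (3,1) g=1 f=6, (4,0) g=1 f=8]; closed=[(2,0), (3,0)]

step 1: expand (2,0) (f=6, h=5) → closed; open now [(1,0) g=2 f=6, (2,1) g=2 f=6, (3,1) g=1 f=6, (4,0) g=1 f=8]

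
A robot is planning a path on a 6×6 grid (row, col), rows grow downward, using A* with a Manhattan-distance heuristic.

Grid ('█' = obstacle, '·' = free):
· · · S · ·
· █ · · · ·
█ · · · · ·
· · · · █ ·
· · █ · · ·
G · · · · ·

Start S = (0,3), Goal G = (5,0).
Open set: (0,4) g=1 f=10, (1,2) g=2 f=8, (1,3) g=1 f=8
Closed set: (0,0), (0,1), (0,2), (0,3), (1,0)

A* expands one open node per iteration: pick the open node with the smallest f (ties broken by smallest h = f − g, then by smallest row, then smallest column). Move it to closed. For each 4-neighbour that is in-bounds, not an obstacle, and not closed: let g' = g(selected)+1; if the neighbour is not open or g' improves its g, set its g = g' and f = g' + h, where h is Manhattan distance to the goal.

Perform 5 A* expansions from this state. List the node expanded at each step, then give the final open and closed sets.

order=[(1,2) → (2,2) → (2,1) → (3,1) → (3,0)]; open=[(0,4) g=1 f=10, (1,3) g=1 f=8, (2,3) g=4 f=10, (3,2) g=4 f=8, (4,0) g=7 f=8, (4,1) g=6 f=8]; closed=[(0,0), (0,1), (0,2), (0,3), (1,0), (1,2), (2,1), (2,2), (3,0), (3,1)]

step 1: expand (1,2) (f=8, h=6) → closed; open now [(0,4) g=1 f=10, (1,3) g=1 f=8, (2,2) g=3 f=8]
step 2: expand (2,2) (f=8, h=5) → closed; open now [(0,4) g=1 f=10, (1,3) g=1 f=8, (2,1) g=4 f=8, (2,3) g=4 f=10, (3,2) g=4 f=8]
step 3: expand (2,1) (f=8, h=4) → closed; open now [(0,4) g=1 f=10, (1,3) g=1 f=8, (2,3) g=4 f=10, (3,1) g=5 f=8, (3,2) g=4 f=8]
step 4: expand (3,1) (f=8, h=3) → closed; open now [(0,4) g=1 f=10, (1,3) g=1 f=8, (2,3) g=4 f=10, (3,0) g=6 f=8, (3,2) g=4 f=8, (4,1) g=6 f=8]
step 5: expand (3,0) (f=8, h=2) → closed; open now [(0,4) g=1 f=10, (1,3) g=1 f=8, (2,3) g=4 f=10, (3,2) g=4 f=8, (4,0) g=7 f=8, (4,1) g=6 f=8]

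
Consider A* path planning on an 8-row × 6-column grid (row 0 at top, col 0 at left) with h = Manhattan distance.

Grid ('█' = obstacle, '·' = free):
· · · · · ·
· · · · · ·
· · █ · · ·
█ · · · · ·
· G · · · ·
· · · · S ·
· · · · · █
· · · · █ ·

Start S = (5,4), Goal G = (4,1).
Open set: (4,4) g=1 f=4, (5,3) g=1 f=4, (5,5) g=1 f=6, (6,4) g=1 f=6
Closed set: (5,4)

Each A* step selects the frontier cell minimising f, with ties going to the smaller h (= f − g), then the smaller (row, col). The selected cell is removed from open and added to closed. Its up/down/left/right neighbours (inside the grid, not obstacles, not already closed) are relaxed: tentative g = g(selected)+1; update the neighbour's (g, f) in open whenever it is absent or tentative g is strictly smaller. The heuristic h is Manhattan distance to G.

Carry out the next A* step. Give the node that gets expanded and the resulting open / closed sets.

expanded=(4,4); open=[(3,4) g=2 f=6, (4,3) g=2 f=4, (4,5) g=2 f=6, (5,3) g=1 f=4, (5,5) g=1 f=6, (6,4) g=1 f=6]; closed=[(4,4), (5,4)]

step 1: expand (4,4) (f=4, h=3) → closed; open now [(3,4) g=2 f=6, (4,3) g=2 f=4, (4,5) g=2 f=6, (5,3) g=1 f=4, (5,5) g=1 f=6, (6,4) g=1 f=6]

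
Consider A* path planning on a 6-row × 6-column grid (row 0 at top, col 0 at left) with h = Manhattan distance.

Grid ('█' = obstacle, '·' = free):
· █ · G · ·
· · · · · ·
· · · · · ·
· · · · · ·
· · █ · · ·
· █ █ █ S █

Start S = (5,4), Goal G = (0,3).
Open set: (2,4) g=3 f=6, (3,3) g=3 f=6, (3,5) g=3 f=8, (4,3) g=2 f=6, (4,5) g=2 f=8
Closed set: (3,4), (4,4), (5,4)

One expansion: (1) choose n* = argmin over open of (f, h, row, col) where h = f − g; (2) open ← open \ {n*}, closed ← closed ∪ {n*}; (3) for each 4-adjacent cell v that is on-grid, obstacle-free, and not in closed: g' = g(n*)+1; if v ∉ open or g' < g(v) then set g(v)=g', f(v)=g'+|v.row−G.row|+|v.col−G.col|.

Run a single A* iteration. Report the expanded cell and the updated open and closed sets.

step 1: expand (2,4) (f=6, h=3) → closed; open now [(1,4) g=4 f=6, (2,3) g=4 f=6, (2,5) g=4 f=8, (3,3) g=3 f=6, (3,5) g=3 f=8, (4,3) g=2 f=6, (4,5) g=2 f=8]

expanded=(2,4); open=[(1,4) g=4 f=6, (2,3) g=4 f=6, (2,5) g=4 f=8, (3,3) g=3 f=6, (3,5) g=3 f=8, (4,3) g=2 f=6, (4,5) g=2 f=8]; closed=[(2,4), (3,4), (4,4), (5,4)]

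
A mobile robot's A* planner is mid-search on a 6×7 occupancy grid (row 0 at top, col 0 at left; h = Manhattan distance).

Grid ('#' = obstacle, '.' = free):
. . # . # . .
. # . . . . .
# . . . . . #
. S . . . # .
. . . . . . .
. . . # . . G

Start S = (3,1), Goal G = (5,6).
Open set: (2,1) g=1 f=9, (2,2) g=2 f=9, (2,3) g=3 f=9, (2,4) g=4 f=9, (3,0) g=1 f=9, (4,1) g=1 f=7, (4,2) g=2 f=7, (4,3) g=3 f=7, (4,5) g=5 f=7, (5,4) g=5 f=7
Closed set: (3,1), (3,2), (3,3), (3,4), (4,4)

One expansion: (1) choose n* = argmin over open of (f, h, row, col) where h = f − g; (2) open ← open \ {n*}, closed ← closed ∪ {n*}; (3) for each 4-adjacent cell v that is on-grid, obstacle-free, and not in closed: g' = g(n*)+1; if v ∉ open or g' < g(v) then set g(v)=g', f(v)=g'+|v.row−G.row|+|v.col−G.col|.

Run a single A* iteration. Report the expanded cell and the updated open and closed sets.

step 1: expand (4,5) (f=7, h=2) → closed; open now [(2,1) g=1 f=9, (2,2) g=2 f=9, (2,3) g=3 f=9, (2,4) g=4 f=9, (3,0) g=1 f=9, (4,1) g=1 f=7, (4,2) g=2 f=7, (4,3) g=3 f=7, (4,6) g=6 f=7, (5,4) g=5 f=7, (5,5) g=6 f=7]

expanded=(4,5); open=[(2,1) g=1 f=9, (2,2) g=2 f=9, (2,3) g=3 f=9, (2,4) g=4 f=9, (3,0) g=1 f=9, (4,1) g=1 f=7, (4,2) g=2 f=7, (4,3) g=3 f=7, (4,6) g=6 f=7, (5,4) g=5 f=7, (5,5) g=6 f=7]; closed=[(3,1), (3,2), (3,3), (3,4), (4,4), (4,5)]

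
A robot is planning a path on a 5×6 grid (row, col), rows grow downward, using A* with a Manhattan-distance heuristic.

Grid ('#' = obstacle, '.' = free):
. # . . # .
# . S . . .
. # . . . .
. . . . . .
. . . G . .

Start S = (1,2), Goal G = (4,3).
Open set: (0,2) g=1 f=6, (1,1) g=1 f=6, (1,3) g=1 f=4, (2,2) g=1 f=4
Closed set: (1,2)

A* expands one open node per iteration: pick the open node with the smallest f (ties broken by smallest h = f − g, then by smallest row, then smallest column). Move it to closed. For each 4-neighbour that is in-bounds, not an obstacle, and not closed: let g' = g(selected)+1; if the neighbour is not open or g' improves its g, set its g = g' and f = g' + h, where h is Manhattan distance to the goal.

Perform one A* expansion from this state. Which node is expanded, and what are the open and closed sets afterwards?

step 1: expand (1,3) (f=4, h=3) → closed; open now [(0,2) g=1 f=6, (0,3) g=2 f=6, (1,1) g=1 f=6, (1,4) g=2 f=6, (2,2) g=1 f=4, (2,3) g=2 f=4]

expanded=(1,3); open=[(0,2) g=1 f=6, (0,3) g=2 f=6, (1,1) g=1 f=6, (1,4) g=2 f=6, (2,2) g=1 f=4, (2,3) g=2 f=4]; closed=[(1,2), (1,3)]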